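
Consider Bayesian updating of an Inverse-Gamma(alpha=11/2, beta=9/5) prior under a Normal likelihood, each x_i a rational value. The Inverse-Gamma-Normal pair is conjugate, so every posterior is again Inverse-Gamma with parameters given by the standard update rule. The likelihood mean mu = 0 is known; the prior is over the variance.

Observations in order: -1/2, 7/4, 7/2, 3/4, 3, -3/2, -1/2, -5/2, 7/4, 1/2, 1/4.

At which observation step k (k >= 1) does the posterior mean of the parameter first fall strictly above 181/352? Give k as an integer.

k = 2

obs 1: x=-1/2 → posterior Inverse-Gamma(6, 77/40)
obs 2: x=7/4 → posterior Inverse-Gamma(13/2, 553/160)
obs 3: x=7/2 → posterior Inverse-Gamma(7, 1533/160)
obs 4: x=3/4 → posterior Inverse-Gamma(15/2, 789/80)
obs 5: x=3 → posterior Inverse-Gamma(8, 1149/80)
obs 6: x=-3/2 → posterior Inverse-Gamma(17/2, 1239/80)
obs 7: x=-1/2 → posterior Inverse-Gamma(9, 1249/80)
obs 8: x=-5/2 → posterior Inverse-Gamma(19/2, 1499/80)
obs 9: x=7/4 → posterior Inverse-Gamma(10, 3243/160)
obs 10: x=1/2 → posterior Inverse-Gamma(21/2, 3263/160)
obs 11: x=1/4 → posterior Inverse-Gamma(11, 817/40)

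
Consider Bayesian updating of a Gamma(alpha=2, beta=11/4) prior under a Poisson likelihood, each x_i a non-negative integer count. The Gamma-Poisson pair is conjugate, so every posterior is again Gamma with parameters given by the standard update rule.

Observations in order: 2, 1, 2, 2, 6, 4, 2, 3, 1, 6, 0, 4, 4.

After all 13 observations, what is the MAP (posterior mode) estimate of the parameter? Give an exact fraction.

obs 1: x=2 → posterior Gamma(4, 15/4)
obs 2: x=1 → posterior Gamma(5, 19/4)
obs 3: x=2 → posterior Gamma(7, 23/4)
obs 4: x=2 → posterior Gamma(9, 27/4)
obs 5: x=6 → posterior Gamma(15, 31/4)
obs 6: x=4 → posterior Gamma(19, 35/4)
obs 7: x=2 → posterior Gamma(21, 39/4)
obs 8: x=3 → posterior Gamma(24, 43/4)
obs 9: x=1 → posterior Gamma(25, 47/4)
obs 10: x=6 → posterior Gamma(31, 51/4)
obs 11: x=0 → posterior Gamma(31, 55/4)
obs 12: x=4 → posterior Gamma(35, 59/4)
obs 13: x=4 → posterior Gamma(39, 63/4)

152/63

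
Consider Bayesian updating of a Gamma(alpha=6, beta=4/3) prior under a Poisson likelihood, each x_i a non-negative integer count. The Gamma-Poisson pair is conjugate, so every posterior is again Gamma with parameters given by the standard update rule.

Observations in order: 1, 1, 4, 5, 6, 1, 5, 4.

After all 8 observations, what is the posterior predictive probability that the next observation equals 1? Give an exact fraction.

56474218382828029604055781920435808317000439037952/508507766528375922442969666478706045897328683433921

obs 1: x=1 → posterior Gamma(7, 7/3)
obs 2: x=1 → posterior Gamma(8, 10/3)
obs 3: x=4 → posterior Gamma(12, 13/3)
obs 4: x=5 → posterior Gamma(17, 16/3)
obs 5: x=6 → posterior Gamma(23, 19/3)
obs 6: x=1 → posterior Gamma(24, 22/3)
obs 7: x=5 → posterior Gamma(29, 25/3)
obs 8: x=4 → posterior Gamma(33, 28/3)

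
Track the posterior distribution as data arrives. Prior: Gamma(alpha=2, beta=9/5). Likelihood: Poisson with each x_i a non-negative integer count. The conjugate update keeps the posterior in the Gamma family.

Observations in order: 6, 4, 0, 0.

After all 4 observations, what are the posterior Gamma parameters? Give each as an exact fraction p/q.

obs 1: x=6 → posterior Gamma(8, 14/5)
obs 2: x=4 → posterior Gamma(12, 19/5)
obs 3: x=0 → posterior Gamma(12, 24/5)
obs 4: x=0 → posterior Gamma(12, 29/5)

alpha=12, beta=29/5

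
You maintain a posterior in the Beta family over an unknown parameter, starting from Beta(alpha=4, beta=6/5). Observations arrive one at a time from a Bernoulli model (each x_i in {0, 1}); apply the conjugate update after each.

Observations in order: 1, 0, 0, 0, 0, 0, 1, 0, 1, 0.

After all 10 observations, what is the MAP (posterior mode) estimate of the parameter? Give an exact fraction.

obs 1: x=1 → posterior Beta(5, 6/5)
obs 2: x=0 → posterior Beta(5, 11/5)
obs 3: x=0 → posterior Beta(5, 16/5)
obs 4: x=0 → posterior Beta(5, 21/5)
obs 5: x=0 → posterior Beta(5, 26/5)
obs 6: x=0 → posterior Beta(5, 31/5)
obs 7: x=1 → posterior Beta(6, 31/5)
obs 8: x=0 → posterior Beta(6, 36/5)
obs 9: x=1 → posterior Beta(7, 36/5)
obs 10: x=0 → posterior Beta(7, 41/5)

5/11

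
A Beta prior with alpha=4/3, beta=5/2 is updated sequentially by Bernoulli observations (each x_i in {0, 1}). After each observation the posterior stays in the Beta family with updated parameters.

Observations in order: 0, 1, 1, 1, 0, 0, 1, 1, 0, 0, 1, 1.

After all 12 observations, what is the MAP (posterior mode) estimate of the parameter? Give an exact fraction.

44/83

obs 1: x=0 → posterior Beta(4/3, 7/2)
obs 2: x=1 → posterior Beta(7/3, 7/2)
obs 3: x=1 → posterior Beta(10/3, 7/2)
obs 4: x=1 → posterior Beta(13/3, 7/2)
obs 5: x=0 → posterior Beta(13/3, 9/2)
obs 6: x=0 → posterior Beta(13/3, 11/2)
obs 7: x=1 → posterior Beta(16/3, 11/2)
obs 8: x=1 → posterior Beta(19/3, 11/2)
obs 9: x=0 → posterior Beta(19/3, 13/2)
obs 10: x=0 → posterior Beta(19/3, 15/2)
obs 11: x=1 → posterior Beta(22/3, 15/2)
obs 12: x=1 → posterior Beta(25/3, 15/2)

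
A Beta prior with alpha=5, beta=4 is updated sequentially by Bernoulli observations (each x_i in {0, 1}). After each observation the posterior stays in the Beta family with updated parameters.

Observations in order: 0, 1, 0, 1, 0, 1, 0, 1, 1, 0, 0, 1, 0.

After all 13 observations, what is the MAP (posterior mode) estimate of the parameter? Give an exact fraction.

obs 1: x=0 → posterior Beta(5, 5)
obs 2: x=1 → posterior Beta(6, 5)
obs 3: x=0 → posterior Beta(6, 6)
obs 4: x=1 → posterior Beta(7, 6)
obs 5: x=0 → posterior Beta(7, 7)
obs 6: x=1 → posterior Beta(8, 7)
obs 7: x=0 → posterior Beta(8, 8)
obs 8: x=1 → posterior Beta(9, 8)
obs 9: x=1 → posterior Beta(10, 8)
obs 10: x=0 → posterior Beta(10, 9)
obs 11: x=0 → posterior Beta(10, 10)
obs 12: x=1 → posterior Beta(11, 10)
obs 13: x=0 → posterior Beta(11, 11)

1/2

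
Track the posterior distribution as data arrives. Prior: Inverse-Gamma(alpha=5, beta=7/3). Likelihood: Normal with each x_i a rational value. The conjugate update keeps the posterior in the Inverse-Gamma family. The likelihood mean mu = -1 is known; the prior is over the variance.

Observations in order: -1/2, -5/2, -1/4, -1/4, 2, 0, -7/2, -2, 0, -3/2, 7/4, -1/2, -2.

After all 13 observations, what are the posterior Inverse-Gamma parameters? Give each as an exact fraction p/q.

obs 1: x=-1/2 → posterior Inverse-Gamma(11/2, 59/24)
obs 2: x=-5/2 → posterior Inverse-Gamma(6, 43/12)
obs 3: x=-1/4 → posterior Inverse-Gamma(13/2, 371/96)
obs 4: x=-1/4 → posterior Inverse-Gamma(7, 199/48)
obs 5: x=2 → posterior Inverse-Gamma(15/2, 415/48)
obs 6: x=0 → posterior Inverse-Gamma(8, 439/48)
obs 7: x=-7/2 → posterior Inverse-Gamma(17/2, 589/48)
obs 8: x=-2 → posterior Inverse-Gamma(9, 613/48)
obs 9: x=0 → posterior Inverse-Gamma(19/2, 637/48)
obs 10: x=-3/2 → posterior Inverse-Gamma(10, 643/48)
obs 11: x=7/4 → posterior Inverse-Gamma(21/2, 1649/96)
obs 12: x=-1/2 → posterior Inverse-Gamma(11, 1661/96)
obs 13: x=-2 → posterior Inverse-Gamma(23/2, 1709/96)

alpha=23/2, beta=1709/96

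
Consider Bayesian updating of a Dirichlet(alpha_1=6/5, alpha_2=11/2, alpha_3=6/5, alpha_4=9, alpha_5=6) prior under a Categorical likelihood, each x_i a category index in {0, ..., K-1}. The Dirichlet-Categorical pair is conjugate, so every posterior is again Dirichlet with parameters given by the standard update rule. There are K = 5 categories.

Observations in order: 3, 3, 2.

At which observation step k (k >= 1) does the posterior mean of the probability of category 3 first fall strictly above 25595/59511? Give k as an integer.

k = 2

obs 1: x=3 → posterior Dirichlet(6/5, 11/2, 6/5, 10, 6)
obs 2: x=3 → posterior Dirichlet(6/5, 11/2, 6/5, 11, 6)
obs 3: x=2 → posterior Dirichlet(6/5, 11/2, 11/5, 11, 6)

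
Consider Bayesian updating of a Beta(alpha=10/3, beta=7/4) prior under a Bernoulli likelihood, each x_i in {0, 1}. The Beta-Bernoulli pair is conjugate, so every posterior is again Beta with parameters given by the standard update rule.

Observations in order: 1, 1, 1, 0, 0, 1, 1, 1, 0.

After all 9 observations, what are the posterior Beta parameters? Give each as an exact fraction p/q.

alpha=28/3, beta=19/4

obs 1: x=1 → posterior Beta(13/3, 7/4)
obs 2: x=1 → posterior Beta(16/3, 7/4)
obs 3: x=1 → posterior Beta(19/3, 7/4)
obs 4: x=0 → posterior Beta(19/3, 11/4)
obs 5: x=0 → posterior Beta(19/3, 15/4)
obs 6: x=1 → posterior Beta(22/3, 15/4)
obs 7: x=1 → posterior Beta(25/3, 15/4)
obs 8: x=1 → posterior Beta(28/3, 15/4)
obs 9: x=0 → posterior Beta(28/3, 19/4)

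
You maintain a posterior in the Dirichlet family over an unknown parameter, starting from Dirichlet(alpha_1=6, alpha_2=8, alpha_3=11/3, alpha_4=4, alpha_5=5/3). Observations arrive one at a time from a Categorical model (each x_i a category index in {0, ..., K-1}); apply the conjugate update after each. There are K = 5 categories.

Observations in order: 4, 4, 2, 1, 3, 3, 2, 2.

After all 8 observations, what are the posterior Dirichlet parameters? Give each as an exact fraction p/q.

alpha_1=6, alpha_2=9, alpha_3=20/3, alpha_4=6, alpha_5=11/3

obs 1: x=4 → posterior Dirichlet(6, 8, 11/3, 4, 8/3)
obs 2: x=4 → posterior Dirichlet(6, 8, 11/3, 4, 11/3)
obs 3: x=2 → posterior Dirichlet(6, 8, 14/3, 4, 11/3)
obs 4: x=1 → posterior Dirichlet(6, 9, 14/3, 4, 11/3)
obs 5: x=3 → posterior Dirichlet(6, 9, 14/3, 5, 11/3)
obs 6: x=3 → posterior Dirichlet(6, 9, 14/3, 6, 11/3)
obs 7: x=2 → posterior Dirichlet(6, 9, 17/3, 6, 11/3)
obs 8: x=2 → posterior Dirichlet(6, 9, 20/3, 6, 11/3)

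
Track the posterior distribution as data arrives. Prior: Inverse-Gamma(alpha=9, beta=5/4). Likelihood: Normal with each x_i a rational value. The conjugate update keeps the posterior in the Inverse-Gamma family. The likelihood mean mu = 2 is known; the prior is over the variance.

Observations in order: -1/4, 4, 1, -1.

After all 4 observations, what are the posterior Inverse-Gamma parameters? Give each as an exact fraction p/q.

alpha=11, beta=345/32

obs 1: x=-1/4 → posterior Inverse-Gamma(19/2, 121/32)
obs 2: x=4 → posterior Inverse-Gamma(10, 185/32)
obs 3: x=1 → posterior Inverse-Gamma(21/2, 201/32)
obs 4: x=-1 → posterior Inverse-Gamma(11, 345/32)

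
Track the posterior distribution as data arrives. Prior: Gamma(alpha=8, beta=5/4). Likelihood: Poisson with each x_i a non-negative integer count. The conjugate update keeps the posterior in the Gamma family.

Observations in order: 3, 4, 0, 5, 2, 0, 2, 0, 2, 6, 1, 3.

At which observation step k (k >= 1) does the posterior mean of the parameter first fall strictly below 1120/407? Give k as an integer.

obs 1: x=3 → posterior Gamma(11, 9/4)
obs 2: x=4 → posterior Gamma(15, 13/4)
obs 3: x=0 → posterior Gamma(15, 17/4)
obs 4: x=5 → posterior Gamma(20, 21/4)
obs 5: x=2 → posterior Gamma(22, 25/4)
obs 6: x=0 → posterior Gamma(22, 29/4)
obs 7: x=2 → posterior Gamma(24, 33/4)
obs 8: x=0 → posterior Gamma(24, 37/4)
obs 9: x=2 → posterior Gamma(26, 41/4)
obs 10: x=6 → posterior Gamma(32, 45/4)
obs 11: x=1 → posterior Gamma(33, 49/4)
obs 12: x=3 → posterior Gamma(36, 53/4)

k = 8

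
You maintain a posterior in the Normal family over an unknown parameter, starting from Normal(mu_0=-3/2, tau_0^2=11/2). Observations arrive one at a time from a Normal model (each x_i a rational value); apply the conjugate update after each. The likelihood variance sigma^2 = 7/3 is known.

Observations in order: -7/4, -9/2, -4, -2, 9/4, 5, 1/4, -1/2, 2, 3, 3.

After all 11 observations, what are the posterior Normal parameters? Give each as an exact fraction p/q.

mu_0=279/1508, tau_0^2=77/377

obs 1: x=-7/4 → posterior Normal(-315/188, 77/47)
obs 2: x=-9/2 → posterior Normal(-909/320, 77/80)
obs 3: x=-4 → posterior Normal(-1437/452, 77/113)
obs 4: x=-2 → posterior Normal(-1701/584, 77/146)
obs 5: x=9/4 → posterior Normal(-351/179, 77/179)
obs 6: x=5 → posterior Normal(-93/106, 77/212)
obs 7: x=1/4 → posterior Normal(-711/980, 11/35)
obs 8: x=-1/2 → posterior Normal(-777/1112, 77/278)
obs 9: x=2 → posterior Normal(-513/1244, 77/311)
obs 10: x=3 → posterior Normal(-117/1376, 77/344)
obs 11: x=3 → posterior Normal(279/1508, 77/377)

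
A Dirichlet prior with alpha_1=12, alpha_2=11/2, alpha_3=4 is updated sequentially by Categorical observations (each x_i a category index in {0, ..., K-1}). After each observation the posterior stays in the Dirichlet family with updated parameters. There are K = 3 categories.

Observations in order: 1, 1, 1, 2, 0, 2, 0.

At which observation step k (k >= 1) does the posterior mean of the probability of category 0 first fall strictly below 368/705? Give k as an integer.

k = 2

obs 1: x=1 → posterior Dirichlet(12, 13/2, 4)
obs 2: x=1 → posterior Dirichlet(12, 15/2, 4)
obs 3: x=1 → posterior Dirichlet(12, 17/2, 4)
obs 4: x=2 → posterior Dirichlet(12, 17/2, 5)
obs 5: x=0 → posterior Dirichlet(13, 17/2, 5)
obs 6: x=2 → posterior Dirichlet(13, 17/2, 6)
obs 7: x=0 → posterior Dirichlet(14, 17/2, 6)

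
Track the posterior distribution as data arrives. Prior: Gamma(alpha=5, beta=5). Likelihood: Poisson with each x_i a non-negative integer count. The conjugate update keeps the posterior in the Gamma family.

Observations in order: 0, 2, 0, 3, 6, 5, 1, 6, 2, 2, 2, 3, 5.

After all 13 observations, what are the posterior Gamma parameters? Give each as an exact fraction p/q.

alpha=42, beta=18

obs 1: x=0 → posterior Gamma(5, 6)
obs 2: x=2 → posterior Gamma(7, 7)
obs 3: x=0 → posterior Gamma(7, 8)
obs 4: x=3 → posterior Gamma(10, 9)
obs 5: x=6 → posterior Gamma(16, 10)
obs 6: x=5 → posterior Gamma(21, 11)
obs 7: x=1 → posterior Gamma(22, 12)
obs 8: x=6 → posterior Gamma(28, 13)
obs 9: x=2 → posterior Gamma(30, 14)
obs 10: x=2 → posterior Gamma(32, 15)
obs 11: x=2 → posterior Gamma(34, 16)
obs 12: x=3 → posterior Gamma(37, 17)
obs 13: x=5 → posterior Gamma(42, 18)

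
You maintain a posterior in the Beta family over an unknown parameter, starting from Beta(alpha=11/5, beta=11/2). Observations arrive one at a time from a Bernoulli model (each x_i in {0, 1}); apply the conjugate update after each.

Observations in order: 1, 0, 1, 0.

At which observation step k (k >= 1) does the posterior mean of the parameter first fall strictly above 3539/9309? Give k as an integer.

k = 3

obs 1: x=1 → posterior Beta(16/5, 11/2)
obs 2: x=0 → posterior Beta(16/5, 13/2)
obs 3: x=1 → posterior Beta(21/5, 13/2)
obs 4: x=0 → posterior Beta(21/5, 15/2)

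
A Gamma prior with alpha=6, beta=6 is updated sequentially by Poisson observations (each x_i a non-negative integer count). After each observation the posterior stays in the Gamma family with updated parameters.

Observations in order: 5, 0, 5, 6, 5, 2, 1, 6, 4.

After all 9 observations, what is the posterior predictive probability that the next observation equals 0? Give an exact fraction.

obs 1: x=5 → posterior Gamma(11, 7)
obs 2: x=0 → posterior Gamma(11, 8)
obs 3: x=5 → posterior Gamma(16, 9)
obs 4: x=6 → posterior Gamma(22, 10)
obs 5: x=5 → posterior Gamma(27, 11)
obs 6: x=2 → posterior Gamma(29, 12)
obs 7: x=1 → posterior Gamma(30, 13)
obs 8: x=6 → posterior Gamma(36, 14)
obs 9: x=4 → posterior Gamma(40, 15)

110573323209400121422731899656355381011962890625/1461501637330902918203684832716283019655932542976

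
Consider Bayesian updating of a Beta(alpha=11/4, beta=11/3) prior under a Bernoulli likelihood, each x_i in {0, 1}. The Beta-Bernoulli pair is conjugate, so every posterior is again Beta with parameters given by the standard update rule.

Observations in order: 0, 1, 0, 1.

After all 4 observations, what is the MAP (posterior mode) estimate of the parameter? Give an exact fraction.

obs 1: x=0 → posterior Beta(11/4, 14/3)
obs 2: x=1 → posterior Beta(15/4, 14/3)
obs 3: x=0 → posterior Beta(15/4, 17/3)
obs 4: x=1 → posterior Beta(19/4, 17/3)

45/101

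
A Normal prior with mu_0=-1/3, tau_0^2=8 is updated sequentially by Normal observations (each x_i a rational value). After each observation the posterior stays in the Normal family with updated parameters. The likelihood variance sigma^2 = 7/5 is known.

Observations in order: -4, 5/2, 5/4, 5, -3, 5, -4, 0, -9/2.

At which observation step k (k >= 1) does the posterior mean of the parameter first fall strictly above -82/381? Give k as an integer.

k = 3

obs 1: x=-4 → posterior Normal(-487/141, 56/47)
obs 2: x=5/2 → posterior Normal(-187/261, 56/87)
obs 3: x=5/4 → posterior Normal(-37/381, 56/127)
obs 4: x=5 → posterior Normal(563/501, 56/167)
obs 5: x=-3 → posterior Normal(203/621, 56/207)
obs 6: x=5 → posterior Normal(803/741, 56/247)
obs 7: x=-4 → posterior Normal(323/861, 8/41)
obs 8: x=0 → posterior Normal(323/981, 56/327)
obs 9: x=-9/2 → posterior Normal(-217/1101, 56/367)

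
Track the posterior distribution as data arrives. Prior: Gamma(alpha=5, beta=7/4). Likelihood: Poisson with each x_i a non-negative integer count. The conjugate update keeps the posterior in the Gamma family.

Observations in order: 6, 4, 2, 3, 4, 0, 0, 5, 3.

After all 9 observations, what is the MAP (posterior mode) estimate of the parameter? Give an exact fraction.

124/43

obs 1: x=6 → posterior Gamma(11, 11/4)
obs 2: x=4 → posterior Gamma(15, 15/4)
obs 3: x=2 → posterior Gamma(17, 19/4)
obs 4: x=3 → posterior Gamma(20, 23/4)
obs 5: x=4 → posterior Gamma(24, 27/4)
obs 6: x=0 → posterior Gamma(24, 31/4)
obs 7: x=0 → posterior Gamma(24, 35/4)
obs 8: x=5 → posterior Gamma(29, 39/4)
obs 9: x=3 → posterior Gamma(32, 43/4)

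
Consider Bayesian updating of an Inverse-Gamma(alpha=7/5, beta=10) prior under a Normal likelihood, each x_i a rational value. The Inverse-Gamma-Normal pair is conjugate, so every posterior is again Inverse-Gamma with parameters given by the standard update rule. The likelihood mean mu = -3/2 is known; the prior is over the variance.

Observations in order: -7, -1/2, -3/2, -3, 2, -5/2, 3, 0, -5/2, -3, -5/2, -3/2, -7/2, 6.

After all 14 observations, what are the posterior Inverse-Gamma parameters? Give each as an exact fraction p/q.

alpha=42/5, beta=615/8

obs 1: x=-7 → posterior Inverse-Gamma(19/10, 201/8)
obs 2: x=-1/2 → posterior Inverse-Gamma(12/5, 205/8)
obs 3: x=-3/2 → posterior Inverse-Gamma(29/10, 205/8)
obs 4: x=-3 → posterior Inverse-Gamma(17/5, 107/4)
obs 5: x=2 → posterior Inverse-Gamma(39/10, 263/8)
obs 6: x=-5/2 → posterior Inverse-Gamma(22/5, 267/8)
obs 7: x=3 → posterior Inverse-Gamma(49/10, 87/2)
obs 8: x=0 → posterior Inverse-Gamma(27/5, 357/8)
obs 9: x=-5/2 → posterior Inverse-Gamma(59/10, 361/8)
obs 10: x=-3 → posterior Inverse-Gamma(32/5, 185/4)
obs 11: x=-5/2 → posterior Inverse-Gamma(69/10, 187/4)
obs 12: x=-3/2 → posterior Inverse-Gamma(37/5, 187/4)
obs 13: x=-7/2 → posterior Inverse-Gamma(79/10, 195/4)
obs 14: x=6 → posterior Inverse-Gamma(42/5, 615/8)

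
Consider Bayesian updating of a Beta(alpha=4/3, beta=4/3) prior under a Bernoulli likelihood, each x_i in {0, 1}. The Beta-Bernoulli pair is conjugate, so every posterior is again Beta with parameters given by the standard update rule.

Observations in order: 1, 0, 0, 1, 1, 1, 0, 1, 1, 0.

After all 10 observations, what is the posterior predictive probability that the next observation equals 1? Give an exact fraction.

obs 1: x=1 → posterior Beta(7/3, 4/3)
obs 2: x=0 → posterior Beta(7/3, 7/3)
obs 3: x=0 → posterior Beta(7/3, 10/3)
obs 4: x=1 → posterior Beta(10/3, 10/3)
obs 5: x=1 → posterior Beta(13/3, 10/3)
obs 6: x=1 → posterior Beta(16/3, 10/3)
obs 7: x=0 → posterior Beta(16/3, 13/3)
obs 8: x=1 → posterior Beta(19/3, 13/3)
obs 9: x=1 → posterior Beta(22/3, 13/3)
obs 10: x=0 → posterior Beta(22/3, 16/3)

11/19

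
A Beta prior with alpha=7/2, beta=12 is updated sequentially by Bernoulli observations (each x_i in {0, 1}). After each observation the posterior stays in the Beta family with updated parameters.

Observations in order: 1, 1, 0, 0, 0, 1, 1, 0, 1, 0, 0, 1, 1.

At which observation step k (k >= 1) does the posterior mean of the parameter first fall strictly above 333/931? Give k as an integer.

obs 1: x=1 → posterior Beta(9/2, 12)
obs 2: x=1 → posterior Beta(11/2, 12)
obs 3: x=0 → posterior Beta(11/2, 13)
obs 4: x=0 → posterior Beta(11/2, 14)
obs 5: x=0 → posterior Beta(11/2, 15)
obs 6: x=1 → posterior Beta(13/2, 15)
obs 7: x=1 → posterior Beta(15/2, 15)
obs 8: x=0 → posterior Beta(15/2, 16)
obs 9: x=1 → posterior Beta(17/2, 16)
obs 10: x=0 → posterior Beta(17/2, 17)
obs 11: x=0 → posterior Beta(17/2, 18)
obs 12: x=1 → posterior Beta(19/2, 18)
obs 13: x=1 → posterior Beta(21/2, 18)

k = 13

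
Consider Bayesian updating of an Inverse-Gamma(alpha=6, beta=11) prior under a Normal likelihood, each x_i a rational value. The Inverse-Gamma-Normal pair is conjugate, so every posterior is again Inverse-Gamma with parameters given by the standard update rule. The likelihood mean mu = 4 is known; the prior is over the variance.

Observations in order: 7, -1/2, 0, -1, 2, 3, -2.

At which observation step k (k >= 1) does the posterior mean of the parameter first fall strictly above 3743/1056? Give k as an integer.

k = 2

obs 1: x=7 → posterior Inverse-Gamma(13/2, 31/2)
obs 2: x=-1/2 → posterior Inverse-Gamma(7, 205/8)
obs 3: x=0 → posterior Inverse-Gamma(15/2, 269/8)
obs 4: x=-1 → posterior Inverse-Gamma(8, 369/8)
obs 5: x=2 → posterior Inverse-Gamma(17/2, 385/8)
obs 6: x=3 → posterior Inverse-Gamma(9, 389/8)
obs 7: x=-2 → posterior Inverse-Gamma(19/2, 533/8)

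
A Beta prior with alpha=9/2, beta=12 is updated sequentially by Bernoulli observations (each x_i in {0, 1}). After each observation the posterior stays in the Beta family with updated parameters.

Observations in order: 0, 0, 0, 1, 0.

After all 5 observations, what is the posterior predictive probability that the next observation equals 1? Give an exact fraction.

obs 1: x=0 → posterior Beta(9/2, 13)
obs 2: x=0 → posterior Beta(9/2, 14)
obs 3: x=0 → posterior Beta(9/2, 15)
obs 4: x=1 → posterior Beta(11/2, 15)
obs 5: x=0 → posterior Beta(11/2, 16)

11/43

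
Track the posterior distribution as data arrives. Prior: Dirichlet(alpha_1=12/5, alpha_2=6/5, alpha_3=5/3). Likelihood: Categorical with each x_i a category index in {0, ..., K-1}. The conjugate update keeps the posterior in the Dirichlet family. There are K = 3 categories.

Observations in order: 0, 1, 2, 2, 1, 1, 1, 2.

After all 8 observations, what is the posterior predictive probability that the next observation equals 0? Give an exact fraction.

51/199

obs 1: x=0 → posterior Dirichlet(17/5, 6/5, 5/3)
obs 2: x=1 → posterior Dirichlet(17/5, 11/5, 5/3)
obs 3: x=2 → posterior Dirichlet(17/5, 11/5, 8/3)
obs 4: x=2 → posterior Dirichlet(17/5, 11/5, 11/3)
obs 5: x=1 → posterior Dirichlet(17/5, 16/5, 11/3)
obs 6: x=1 → posterior Dirichlet(17/5, 21/5, 11/3)
obs 7: x=1 → posterior Dirichlet(17/5, 26/5, 11/3)
obs 8: x=2 → posterior Dirichlet(17/5, 26/5, 14/3)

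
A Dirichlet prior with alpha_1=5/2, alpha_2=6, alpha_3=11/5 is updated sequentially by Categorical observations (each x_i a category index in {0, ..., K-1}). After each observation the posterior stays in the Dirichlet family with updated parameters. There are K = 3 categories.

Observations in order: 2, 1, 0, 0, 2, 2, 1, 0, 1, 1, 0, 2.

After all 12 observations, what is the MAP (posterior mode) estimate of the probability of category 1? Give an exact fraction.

obs 1: x=2 → posterior Dirichlet(5/2, 6, 16/5)
obs 2: x=1 → posterior Dirichlet(5/2, 7, 16/5)
obs 3: x=0 → posterior Dirichlet(7/2, 7, 16/5)
obs 4: x=0 → posterior Dirichlet(9/2, 7, 16/5)
obs 5: x=2 → posterior Dirichlet(9/2, 7, 21/5)
obs 6: x=2 → posterior Dirichlet(9/2, 7, 26/5)
obs 7: x=1 → posterior Dirichlet(9/2, 8, 26/5)
obs 8: x=0 → posterior Dirichlet(11/2, 8, 26/5)
obs 9: x=1 → posterior Dirichlet(11/2, 9, 26/5)
obs 10: x=1 → posterior Dirichlet(11/2, 10, 26/5)
obs 11: x=0 → posterior Dirichlet(13/2, 10, 26/5)
obs 12: x=2 → posterior Dirichlet(13/2, 10, 31/5)

90/197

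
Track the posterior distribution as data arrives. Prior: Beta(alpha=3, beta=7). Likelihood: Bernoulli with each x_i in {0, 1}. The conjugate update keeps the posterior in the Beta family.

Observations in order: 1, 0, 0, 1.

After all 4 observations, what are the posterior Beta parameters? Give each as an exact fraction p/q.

alpha=5, beta=9

obs 1: x=1 → posterior Beta(4, 7)
obs 2: x=0 → posterior Beta(4, 8)
obs 3: x=0 → posterior Beta(4, 9)
obs 4: x=1 → posterior Beta(5, 9)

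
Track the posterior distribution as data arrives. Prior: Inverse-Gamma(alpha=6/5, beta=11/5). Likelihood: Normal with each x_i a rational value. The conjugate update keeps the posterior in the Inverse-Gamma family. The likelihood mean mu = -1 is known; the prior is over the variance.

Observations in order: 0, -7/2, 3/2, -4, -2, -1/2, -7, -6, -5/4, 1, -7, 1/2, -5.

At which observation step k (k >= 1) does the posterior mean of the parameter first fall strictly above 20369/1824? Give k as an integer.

obs 1: x=0 → posterior Inverse-Gamma(17/10, 27/10)
obs 2: x=-7/2 → posterior Inverse-Gamma(11/5, 233/40)
obs 3: x=3/2 → posterior Inverse-Gamma(27/10, 179/20)
obs 4: x=-4 → posterior Inverse-Gamma(16/5, 269/20)
obs 5: x=-2 → posterior Inverse-Gamma(37/10, 279/20)
obs 6: x=-1/2 → posterior Inverse-Gamma(21/5, 563/40)
obs 7: x=-7 → posterior Inverse-Gamma(47/10, 1283/40)
obs 8: x=-6 → posterior Inverse-Gamma(26/5, 1783/40)
obs 9: x=-5/4 → posterior Inverse-Gamma(57/10, 7137/160)
obs 10: x=1 → posterior Inverse-Gamma(31/5, 7457/160)
obs 11: x=-7 → posterior Inverse-Gamma(67/10, 10337/160)
obs 12: x=1/2 → posterior Inverse-Gamma(36/5, 10517/160)
obs 13: x=-5 → posterior Inverse-Gamma(77/10, 11797/160)

k = 11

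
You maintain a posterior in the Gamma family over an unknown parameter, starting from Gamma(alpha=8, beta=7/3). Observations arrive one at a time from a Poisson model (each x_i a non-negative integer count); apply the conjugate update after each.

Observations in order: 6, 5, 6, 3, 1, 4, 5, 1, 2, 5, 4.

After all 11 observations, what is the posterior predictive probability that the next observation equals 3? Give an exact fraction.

obs 1: x=6 → posterior Gamma(14, 10/3)
obs 2: x=5 → posterior Gamma(19, 13/3)
obs 3: x=6 → posterior Gamma(25, 16/3)
obs 4: x=3 → posterior Gamma(28, 19/3)
obs 5: x=1 → posterior Gamma(29, 22/3)
obs 6: x=4 → posterior Gamma(33, 25/3)
obs 7: x=5 → posterior Gamma(38, 28/3)
obs 8: x=1 → posterior Gamma(39, 31/3)
obs 9: x=2 → posterior Gamma(41, 34/3)
obs 10: x=5 → posterior Gamma(46, 37/3)
obs 11: x=4 → posterior Gamma(50, 40/3)

75640711315618448387308280264785920000000000000000000000000000000000000000000000000000/374824651367185034077863931297246707698425440896124606205721439860193353145514964869243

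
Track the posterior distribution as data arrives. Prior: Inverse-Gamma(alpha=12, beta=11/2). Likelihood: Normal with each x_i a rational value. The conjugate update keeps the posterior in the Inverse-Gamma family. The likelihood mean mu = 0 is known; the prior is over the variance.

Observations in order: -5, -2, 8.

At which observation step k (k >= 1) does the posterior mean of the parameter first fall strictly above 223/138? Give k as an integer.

k = 2

obs 1: x=-5 → posterior Inverse-Gamma(25/2, 18)
obs 2: x=-2 → posterior Inverse-Gamma(13, 20)
obs 3: x=8 → posterior Inverse-Gamma(27/2, 52)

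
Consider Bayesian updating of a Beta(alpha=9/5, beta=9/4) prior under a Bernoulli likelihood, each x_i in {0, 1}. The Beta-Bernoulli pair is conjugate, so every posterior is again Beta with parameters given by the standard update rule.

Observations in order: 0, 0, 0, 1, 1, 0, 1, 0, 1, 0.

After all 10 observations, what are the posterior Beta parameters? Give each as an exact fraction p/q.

obs 1: x=0 → posterior Beta(9/5, 13/4)
obs 2: x=0 → posterior Beta(9/5, 17/4)
obs 3: x=0 → posterior Beta(9/5, 21/4)
obs 4: x=1 → posterior Beta(14/5, 21/4)
obs 5: x=1 → posterior Beta(19/5, 21/4)
obs 6: x=0 → posterior Beta(19/5, 25/4)
obs 7: x=1 → posterior Beta(24/5, 25/4)
obs 8: x=0 → posterior Beta(24/5, 29/4)
obs 9: x=1 → posterior Beta(29/5, 29/4)
obs 10: x=0 → posterior Beta(29/5, 33/4)

alpha=29/5, beta=33/4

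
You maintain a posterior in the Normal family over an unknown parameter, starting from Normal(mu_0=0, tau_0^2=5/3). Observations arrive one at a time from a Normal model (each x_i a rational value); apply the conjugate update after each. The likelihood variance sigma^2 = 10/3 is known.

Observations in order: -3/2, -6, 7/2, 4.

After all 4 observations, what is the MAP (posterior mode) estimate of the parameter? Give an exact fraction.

obs 1: x=-3/2 → posterior Normal(-1/2, 10/9)
obs 2: x=-6 → posterior Normal(-15/8, 5/6)
obs 3: x=7/2 → posterior Normal(-4/5, 2/3)
obs 4: x=4 → posterior Normal(0, 5/9)

0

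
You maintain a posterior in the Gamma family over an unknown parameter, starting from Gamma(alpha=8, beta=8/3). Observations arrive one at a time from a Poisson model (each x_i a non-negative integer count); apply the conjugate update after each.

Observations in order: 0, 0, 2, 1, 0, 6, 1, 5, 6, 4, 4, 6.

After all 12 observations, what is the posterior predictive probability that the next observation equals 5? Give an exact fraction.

obs 1: x=0 → posterior Gamma(8, 11/3)
obs 2: x=0 → posterior Gamma(8, 14/3)
obs 3: x=2 → posterior Gamma(10, 17/3)
obs 4: x=1 → posterior Gamma(11, 20/3)
obs 5: x=0 → posterior Gamma(11, 23/3)
obs 6: x=6 → posterior Gamma(17, 26/3)
obs 7: x=1 → posterior Gamma(18, 29/3)
obs 8: x=5 → posterior Gamma(23, 32/3)
obs 9: x=6 → posterior Gamma(29, 35/3)
obs 10: x=4 → posterior Gamma(33, 38/3)
obs 11: x=4 → posterior Gamma(37, 41/3)
obs 12: x=6 → posterior Gamma(43, 44/3)

369642240521138049271793496326677211610215356178616037514059132300044055609344/3877924263464448622666648186154330754898344901344205917642325627886496385062863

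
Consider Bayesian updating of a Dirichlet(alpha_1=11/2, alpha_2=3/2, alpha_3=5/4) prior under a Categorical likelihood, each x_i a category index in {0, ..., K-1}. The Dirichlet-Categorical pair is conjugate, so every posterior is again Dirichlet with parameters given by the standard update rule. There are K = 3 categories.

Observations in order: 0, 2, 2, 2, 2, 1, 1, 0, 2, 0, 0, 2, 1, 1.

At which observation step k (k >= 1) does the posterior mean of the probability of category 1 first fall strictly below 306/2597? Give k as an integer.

obs 1: x=0 → posterior Dirichlet(13/2, 3/2, 5/4)
obs 2: x=2 → posterior Dirichlet(13/2, 3/2, 9/4)
obs 3: x=2 → posterior Dirichlet(13/2, 3/2, 13/4)
obs 4: x=2 → posterior Dirichlet(13/2, 3/2, 17/4)
obs 5: x=2 → posterior Dirichlet(13/2, 3/2, 21/4)
obs 6: x=1 → posterior Dirichlet(13/2, 5/2, 21/4)
obs 7: x=1 → posterior Dirichlet(13/2, 7/2, 21/4)
obs 8: x=0 → posterior Dirichlet(15/2, 7/2, 21/4)
obs 9: x=2 → posterior Dirichlet(15/2, 7/2, 25/4)
obs 10: x=0 → posterior Dirichlet(17/2, 7/2, 25/4)
obs 11: x=0 → posterior Dirichlet(19/2, 7/2, 25/4)
obs 12: x=2 → posterior Dirichlet(19/2, 7/2, 29/4)
obs 13: x=1 → posterior Dirichlet(19/2, 9/2, 29/4)
obs 14: x=1 → posterior Dirichlet(19/2, 11/2, 29/4)

k = 5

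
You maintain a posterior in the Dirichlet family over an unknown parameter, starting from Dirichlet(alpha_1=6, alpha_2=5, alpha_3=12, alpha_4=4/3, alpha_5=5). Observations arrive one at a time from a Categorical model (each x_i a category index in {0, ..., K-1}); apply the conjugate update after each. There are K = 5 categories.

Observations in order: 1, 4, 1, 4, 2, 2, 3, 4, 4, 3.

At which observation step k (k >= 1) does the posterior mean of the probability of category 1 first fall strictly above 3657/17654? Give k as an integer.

k = 3

obs 1: x=1 → posterior Dirichlet(6, 6, 12, 4/3, 5)
obs 2: x=4 → posterior Dirichlet(6, 6, 12, 4/3, 6)
obs 3: x=1 → posterior Dirichlet(6, 7, 12, 4/3, 6)
obs 4: x=4 → posterior Dirichlet(6, 7, 12, 4/3, 7)
obs 5: x=2 → posterior Dirichlet(6, 7, 13, 4/3, 7)
obs 6: x=2 → posterior Dirichlet(6, 7, 14, 4/3, 7)
obs 7: x=3 → posterior Dirichlet(6, 7, 14, 7/3, 7)
obs 8: x=4 → posterior Dirichlet(6, 7, 14, 7/3, 8)
obs 9: x=4 → posterior Dirichlet(6, 7, 14, 7/3, 9)
obs 10: x=3 → posterior Dirichlet(6, 7, 14, 10/3, 9)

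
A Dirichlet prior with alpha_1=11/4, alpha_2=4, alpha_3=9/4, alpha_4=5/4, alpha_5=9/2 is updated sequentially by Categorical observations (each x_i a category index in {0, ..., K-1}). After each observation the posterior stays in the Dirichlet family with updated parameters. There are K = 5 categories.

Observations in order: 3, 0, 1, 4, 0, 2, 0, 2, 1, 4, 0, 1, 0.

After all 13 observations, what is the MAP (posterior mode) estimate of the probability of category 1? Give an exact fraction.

obs 1: x=3 → posterior Dirichlet(11/4, 4, 9/4, 9/4, 9/2)
obs 2: x=0 → posterior Dirichlet(15/4, 4, 9/4, 9/4, 9/2)
obs 3: x=1 → posterior Dirichlet(15/4, 5, 9/4, 9/4, 9/2)
obs 4: x=4 → posterior Dirichlet(15/4, 5, 9/4, 9/4, 11/2)
obs 5: x=0 → posterior Dirichlet(19/4, 5, 9/4, 9/4, 11/2)
obs 6: x=2 → posterior Dirichlet(19/4, 5, 13/4, 9/4, 11/2)
obs 7: x=0 → posterior Dirichlet(23/4, 5, 13/4, 9/4, 11/2)
obs 8: x=2 → posterior Dirichlet(23/4, 5, 17/4, 9/4, 11/2)
obs 9: x=1 → posterior Dirichlet(23/4, 6, 17/4, 9/4, 11/2)
obs 10: x=4 → posterior Dirichlet(23/4, 6, 17/4, 9/4, 13/2)
obs 11: x=0 → posterior Dirichlet(27/4, 6, 17/4, 9/4, 13/2)
obs 12: x=1 → posterior Dirichlet(27/4, 7, 17/4, 9/4, 13/2)
obs 13: x=0 → posterior Dirichlet(31/4, 7, 17/4, 9/4, 13/2)

24/91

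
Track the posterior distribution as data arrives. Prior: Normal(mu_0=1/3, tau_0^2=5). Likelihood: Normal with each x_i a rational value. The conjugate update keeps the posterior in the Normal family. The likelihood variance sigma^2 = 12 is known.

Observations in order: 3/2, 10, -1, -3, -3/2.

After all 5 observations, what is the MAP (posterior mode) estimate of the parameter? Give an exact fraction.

34/37

obs 1: x=3/2 → posterior Normal(23/34, 60/17)
obs 2: x=10 → posterior Normal(123/44, 30/11)
obs 3: x=-1 → posterior Normal(113/54, 20/9)
obs 4: x=-3 → posterior Normal(83/64, 15/8)
obs 5: x=-3/2 → posterior Normal(34/37, 60/37)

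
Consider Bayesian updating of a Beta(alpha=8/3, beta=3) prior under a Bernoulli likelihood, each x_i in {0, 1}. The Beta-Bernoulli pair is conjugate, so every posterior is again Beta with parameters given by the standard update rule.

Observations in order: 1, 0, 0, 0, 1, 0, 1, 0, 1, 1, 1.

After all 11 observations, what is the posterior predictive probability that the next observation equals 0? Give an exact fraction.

obs 1: x=1 → posterior Beta(11/3, 3)
obs 2: x=0 → posterior Beta(11/3, 4)
obs 3: x=0 → posterior Beta(11/3, 5)
obs 4: x=0 → posterior Beta(11/3, 6)
obs 5: x=1 → posterior Beta(14/3, 6)
obs 6: x=0 → posterior Beta(14/3, 7)
obs 7: x=1 → posterior Beta(17/3, 7)
obs 8: x=0 → posterior Beta(17/3, 8)
obs 9: x=1 → posterior Beta(20/3, 8)
obs 10: x=1 → posterior Beta(23/3, 8)
obs 11: x=1 → posterior Beta(26/3, 8)

12/25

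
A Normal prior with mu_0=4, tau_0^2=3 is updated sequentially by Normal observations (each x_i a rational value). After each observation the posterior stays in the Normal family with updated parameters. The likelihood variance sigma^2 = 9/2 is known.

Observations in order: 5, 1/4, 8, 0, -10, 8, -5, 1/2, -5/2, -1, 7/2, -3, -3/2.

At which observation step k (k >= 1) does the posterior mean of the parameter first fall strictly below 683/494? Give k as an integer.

obs 1: x=5 → posterior Normal(22/5, 9/5)
obs 2: x=1/4 → posterior Normal(45/14, 9/7)
obs 3: x=8 → posterior Normal(77/18, 1)
obs 4: x=0 → posterior Normal(7/2, 9/11)
obs 5: x=-10 → posterior Normal(37/26, 9/13)
obs 6: x=8 → posterior Normal(23/10, 3/5)
obs 7: x=-5 → posterior Normal(49/34, 9/17)
obs 8: x=1/2 → posterior Normal(51/38, 9/19)
obs 9: x=-5/2 → posterior Normal(41/42, 3/7)
obs 10: x=-1 → posterior Normal(37/46, 9/23)
obs 11: x=7/2 → posterior Normal(51/50, 9/25)
obs 12: x=-3 → posterior Normal(13/18, 1/3)
obs 13: x=-3/2 → posterior Normal(33/58, 9/29)

k = 8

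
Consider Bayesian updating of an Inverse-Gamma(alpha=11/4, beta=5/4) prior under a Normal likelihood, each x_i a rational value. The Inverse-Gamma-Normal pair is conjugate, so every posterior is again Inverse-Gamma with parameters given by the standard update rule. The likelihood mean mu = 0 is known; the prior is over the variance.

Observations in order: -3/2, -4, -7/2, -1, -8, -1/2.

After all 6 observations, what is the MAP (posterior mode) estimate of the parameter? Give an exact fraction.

obs 1: x=-3/2 → posterior Inverse-Gamma(13/4, 19/8)
obs 2: x=-4 → posterior Inverse-Gamma(15/4, 83/8)
obs 3: x=-7/2 → posterior Inverse-Gamma(17/4, 33/2)
obs 4: x=-1 → posterior Inverse-Gamma(19/4, 17)
obs 5: x=-8 → posterior Inverse-Gamma(21/4, 49)
obs 6: x=-1/2 → posterior Inverse-Gamma(23/4, 393/8)

131/18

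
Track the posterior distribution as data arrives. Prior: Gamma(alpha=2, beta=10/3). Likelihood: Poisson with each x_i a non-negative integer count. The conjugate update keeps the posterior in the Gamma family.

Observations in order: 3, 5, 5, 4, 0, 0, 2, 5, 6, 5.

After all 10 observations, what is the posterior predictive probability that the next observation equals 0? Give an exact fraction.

obs 1: x=3 → posterior Gamma(5, 13/3)
obs 2: x=5 → posterior Gamma(10, 16/3)
obs 3: x=5 → posterior Gamma(15, 19/3)
obs 4: x=4 → posterior Gamma(19, 22/3)
obs 5: x=0 → posterior Gamma(19, 25/3)
obs 6: x=0 → posterior Gamma(19, 28/3)
obs 7: x=2 → posterior Gamma(21, 31/3)
obs 8: x=5 → posterior Gamma(26, 34/3)
obs 9: x=6 → posterior Gamma(32, 37/3)
obs 10: x=5 → posterior Gamma(37, 40/3)

188894659314785808547840000000000000000000000000000000000000/2743676202836339817998607295116618788953227631494020832195643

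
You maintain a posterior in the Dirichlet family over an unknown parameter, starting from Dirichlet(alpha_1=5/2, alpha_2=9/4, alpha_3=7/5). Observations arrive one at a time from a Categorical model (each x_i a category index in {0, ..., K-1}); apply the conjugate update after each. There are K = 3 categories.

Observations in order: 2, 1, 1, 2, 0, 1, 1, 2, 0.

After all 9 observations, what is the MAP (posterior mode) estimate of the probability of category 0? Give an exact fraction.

70/243

obs 1: x=2 → posterior Dirichlet(5/2, 9/4, 12/5)
obs 2: x=1 → posterior Dirichlet(5/2, 13/4, 12/5)
obs 3: x=1 → posterior Dirichlet(5/2, 17/4, 12/5)
obs 4: x=2 → posterior Dirichlet(5/2, 17/4, 17/5)
obs 5: x=0 → posterior Dirichlet(7/2, 17/4, 17/5)
obs 6: x=1 → posterior Dirichlet(7/2, 21/4, 17/5)
obs 7: x=1 → posterior Dirichlet(7/2, 25/4, 17/5)
obs 8: x=2 → posterior Dirichlet(7/2, 25/4, 22/5)
obs 9: x=0 → posterior Dirichlet(9/2, 25/4, 22/5)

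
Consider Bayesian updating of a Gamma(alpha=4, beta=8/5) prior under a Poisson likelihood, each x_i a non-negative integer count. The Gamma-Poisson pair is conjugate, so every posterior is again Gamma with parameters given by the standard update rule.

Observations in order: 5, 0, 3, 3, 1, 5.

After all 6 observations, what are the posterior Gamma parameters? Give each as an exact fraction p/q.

obs 1: x=5 → posterior Gamma(9, 13/5)
obs 2: x=0 → posterior Gamma(9, 18/5)
obs 3: x=3 → posterior Gamma(12, 23/5)
obs 4: x=3 → posterior Gamma(15, 28/5)
obs 5: x=1 → posterior Gamma(16, 33/5)
obs 6: x=5 → posterior Gamma(21, 38/5)

alpha=21, beta=38/5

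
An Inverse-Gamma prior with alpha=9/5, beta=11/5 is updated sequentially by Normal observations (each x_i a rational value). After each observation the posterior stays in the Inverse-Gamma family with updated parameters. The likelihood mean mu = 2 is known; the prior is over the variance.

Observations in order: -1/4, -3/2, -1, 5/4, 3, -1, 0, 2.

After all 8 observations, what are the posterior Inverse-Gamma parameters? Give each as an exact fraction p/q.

obs 1: x=-1/4 → posterior Inverse-Gamma(23/10, 757/160)
obs 2: x=-3/2 → posterior Inverse-Gamma(14/5, 1737/160)
obs 3: x=-1 → posterior Inverse-Gamma(33/10, 2457/160)
obs 4: x=5/4 → posterior Inverse-Gamma(19/5, 1251/80)
obs 5: x=3 → posterior Inverse-Gamma(43/10, 1291/80)
obs 6: x=-1 → posterior Inverse-Gamma(24/5, 1651/80)
obs 7: x=0 → posterior Inverse-Gamma(53/10, 1811/80)
obs 8: x=2 → posterior Inverse-Gamma(29/5, 1811/80)

alpha=29/5, beta=1811/80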